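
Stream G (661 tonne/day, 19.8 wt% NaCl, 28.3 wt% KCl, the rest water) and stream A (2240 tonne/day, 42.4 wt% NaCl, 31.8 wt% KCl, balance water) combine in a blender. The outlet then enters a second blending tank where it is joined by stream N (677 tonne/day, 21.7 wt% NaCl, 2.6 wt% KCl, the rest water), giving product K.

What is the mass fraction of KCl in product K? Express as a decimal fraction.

0.2563

Overall, product flow = 3578 tonne/day.
KCl in = 661×0.283 + 2240×0.318 + 677×0.026 = 916.99 tonne/day.
KCl fraction in K = 0.2563.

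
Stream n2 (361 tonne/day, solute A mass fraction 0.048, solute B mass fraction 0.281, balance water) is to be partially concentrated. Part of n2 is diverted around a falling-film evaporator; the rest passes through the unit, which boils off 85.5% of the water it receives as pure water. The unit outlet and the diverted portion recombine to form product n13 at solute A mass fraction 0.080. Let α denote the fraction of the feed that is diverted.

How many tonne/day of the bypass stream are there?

109.3 tonne/day

All 361×0.048 = 17.328 tonne/day of solute A reaches n13, so n13 = 17.328/0.080 = 216.6 tonne/day and vapour = 144.4 tonne/day.
The evaporator receives (1−α)·361 of feed at 0.671 water and removes 0.855 of that water:
0.855×0.671×(1−α)×361 = 144.4
(1−α) = 144.4/207.11 = 0.6972;  α = 0.3028.
Bypass flow = 0.3028×361 = 109.3 tonne/day.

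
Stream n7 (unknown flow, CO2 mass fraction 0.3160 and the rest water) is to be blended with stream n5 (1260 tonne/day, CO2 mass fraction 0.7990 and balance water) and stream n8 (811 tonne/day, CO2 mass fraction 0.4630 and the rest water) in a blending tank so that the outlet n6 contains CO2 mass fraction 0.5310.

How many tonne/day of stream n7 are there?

1314 tonne/day

Let n7 be the unknown flow. Total out = 2071 + n7.
CO2 balance: 1382.2 + 0.316·n7 = 0.531·(2071 + n7)
(0.316 − 0.531)·n7 = 0.531×2071 − 1382.2 = -282.53
n7 = -282.53 / -0.215 = 1314.1 tonne/day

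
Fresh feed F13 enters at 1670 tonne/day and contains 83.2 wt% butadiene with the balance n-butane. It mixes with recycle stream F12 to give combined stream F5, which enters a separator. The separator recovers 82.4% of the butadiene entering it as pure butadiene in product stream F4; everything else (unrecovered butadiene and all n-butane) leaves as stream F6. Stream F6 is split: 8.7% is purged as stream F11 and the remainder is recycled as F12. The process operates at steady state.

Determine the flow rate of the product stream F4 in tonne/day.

butadiene in F5: m_A = 1670×0.832 + (1−0.087)·(1−0.824)·m_A, so m_A = 1389.4/0.8393 = 1655.5 tonne/day.
Product F4 = 0.824×1655.5 = 1364.1 tonne/day.

1364 tonne/day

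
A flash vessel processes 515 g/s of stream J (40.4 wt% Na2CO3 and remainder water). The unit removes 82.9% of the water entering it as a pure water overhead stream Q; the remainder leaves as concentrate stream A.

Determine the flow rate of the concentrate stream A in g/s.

water entering = 515×0.596 = 306.94 g/s; overhead removed = 0.829×306.94 = 254.45 g/s.
Concentrate = 515 − 254.45 = 260.55 g/s.

260.5 g/s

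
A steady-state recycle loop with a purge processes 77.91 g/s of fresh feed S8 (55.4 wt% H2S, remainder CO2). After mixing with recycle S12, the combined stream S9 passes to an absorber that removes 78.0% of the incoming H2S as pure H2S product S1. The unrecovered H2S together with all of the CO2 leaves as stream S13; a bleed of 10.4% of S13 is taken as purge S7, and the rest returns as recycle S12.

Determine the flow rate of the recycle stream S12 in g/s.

310 g/s

CO2 enters only via S8 and leaves only via the purge: 77.91×0.446 = 0.104×(CO2 in S13), and the absorber passes all CO2, so CO2 in S9 = CO2 in S13 = 334.11 g/s.
H2S in S9: m_A = 77.91×0.554 + (1−0.104)·(1−0.780)·m_A, so m_A = 43.162/0.8029 = 53.759 g/s.
S13 = (1−0.780)×53.759 + 334.11 = 345.94 g/s.
Recycle S12 = (1−0.104)×345.94 = 309.96 g/s.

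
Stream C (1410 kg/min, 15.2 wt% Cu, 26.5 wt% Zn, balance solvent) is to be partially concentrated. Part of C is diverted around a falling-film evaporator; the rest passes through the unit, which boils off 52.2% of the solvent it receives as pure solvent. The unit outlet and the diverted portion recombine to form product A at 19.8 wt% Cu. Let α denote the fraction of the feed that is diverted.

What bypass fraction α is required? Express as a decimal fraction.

All 1410×0.152 = 214.32 kg/min of Cu reaches A, so A = 214.32/0.198 = 1082.4 kg/min and vapour = 327.58 kg/min.
The evaporator receives (1−α)·1410 of feed at 0.583 solvent and removes 0.522 of that solvent:
0.522×0.583×(1−α)×1410 = 327.58
(1−α) = 327.58/429.1 = 0.7634;  α = 0.2366.

0.237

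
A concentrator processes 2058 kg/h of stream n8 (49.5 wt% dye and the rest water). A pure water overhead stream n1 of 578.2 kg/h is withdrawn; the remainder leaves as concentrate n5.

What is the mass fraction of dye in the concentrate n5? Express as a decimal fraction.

0.6884

dye is not removed: 2058×0.495 = 1018.7 kg/h of dye enters n5.
Concentrate = 2058 − 578.2 = 1479.8 kg/h.
Mass fraction = 1018.7/1479.8 = 0.6884.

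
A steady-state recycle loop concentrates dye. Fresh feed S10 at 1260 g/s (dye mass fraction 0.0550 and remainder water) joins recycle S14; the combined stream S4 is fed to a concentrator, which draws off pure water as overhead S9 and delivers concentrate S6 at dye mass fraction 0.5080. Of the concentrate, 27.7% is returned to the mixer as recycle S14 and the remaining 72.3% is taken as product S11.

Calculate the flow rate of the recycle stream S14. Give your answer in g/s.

Overall dye balance (none leaves overhead): dye in fresh feed = dye in product, i.e. 1260×0.055 = (1−0.277)·S6·0.508.
S6 = 69.3/(0.508×0.723) = 188.68 g/s.
Recycle S14 = 0.277×188.68 = 52.265 g/s.

52.27 g/s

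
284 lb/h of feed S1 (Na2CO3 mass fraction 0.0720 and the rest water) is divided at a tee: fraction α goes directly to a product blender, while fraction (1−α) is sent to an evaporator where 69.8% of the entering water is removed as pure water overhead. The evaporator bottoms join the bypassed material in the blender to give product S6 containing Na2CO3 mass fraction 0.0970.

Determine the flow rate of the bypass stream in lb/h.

171 lb/h

All 284×0.072 = 20.448 lb/h of Na2CO3 reaches S6, so S6 = 20.448/0.097 = 210.8 lb/h and vapour = 73.196 lb/h.
The evaporator receives (1−α)·284 of feed at 0.928 water and removes 0.698 of that water:
0.698×0.928×(1−α)×284 = 73.196
(1−α) = 73.196/183.96 = 0.3979;  α = 0.6021.
Bypass flow = 0.6021×284 = 171 lb/h.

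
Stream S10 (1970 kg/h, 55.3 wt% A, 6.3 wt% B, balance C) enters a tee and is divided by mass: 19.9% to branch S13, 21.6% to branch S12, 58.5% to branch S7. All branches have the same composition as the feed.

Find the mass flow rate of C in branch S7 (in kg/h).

Branch S7 total = 0.585×1970 = 1152.4 kg/h.
C in S7 = 0.384×1152.4 = 442.54 kg/h.

442.5 kg/h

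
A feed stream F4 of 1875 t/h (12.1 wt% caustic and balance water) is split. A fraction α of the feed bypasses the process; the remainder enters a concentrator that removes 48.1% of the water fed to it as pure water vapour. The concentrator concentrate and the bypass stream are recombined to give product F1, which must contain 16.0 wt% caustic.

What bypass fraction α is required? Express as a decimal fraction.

All 1875×0.121 = 226.88 t/h of caustic reaches F1, so F1 = 226.88/0.160 = 1418 t/h and vapour = 457.03 t/h.
The evaporator receives (1−α)·1875 of feed at 0.879 water and removes 0.481 of that water:
0.481×0.879×(1−α)×1875 = 457.03
(1−α) = 457.03/792.75 = 0.5765;  α = 0.4235.

0.423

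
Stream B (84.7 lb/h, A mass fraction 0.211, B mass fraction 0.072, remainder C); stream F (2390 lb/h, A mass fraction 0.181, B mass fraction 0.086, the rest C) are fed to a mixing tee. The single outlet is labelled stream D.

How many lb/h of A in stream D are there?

450.5 lb/h

A out = A in = 84.7×0.211 + 2390×0.181 = 450.46 lb/h.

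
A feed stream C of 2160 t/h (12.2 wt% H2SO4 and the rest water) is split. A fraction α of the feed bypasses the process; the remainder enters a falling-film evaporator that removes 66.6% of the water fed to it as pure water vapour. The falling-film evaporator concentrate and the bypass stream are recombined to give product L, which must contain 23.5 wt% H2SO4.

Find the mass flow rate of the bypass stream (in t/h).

383.8 t/h

All 2160×0.122 = 263.52 t/h of H2SO4 reaches L, so L = 263.52/0.235 = 1121.4 t/h and vapour = 1038.6 t/h.
The evaporator receives (1−α)·2160 of feed at 0.878 water and removes 0.666 of that water:
0.666×0.878×(1−α)×2160 = 1038.6
(1−α) = 1038.6/1263.1 = 0.8223;  α = 0.1777.
Bypass flow = 0.1777×2160 = 383.78 t/h.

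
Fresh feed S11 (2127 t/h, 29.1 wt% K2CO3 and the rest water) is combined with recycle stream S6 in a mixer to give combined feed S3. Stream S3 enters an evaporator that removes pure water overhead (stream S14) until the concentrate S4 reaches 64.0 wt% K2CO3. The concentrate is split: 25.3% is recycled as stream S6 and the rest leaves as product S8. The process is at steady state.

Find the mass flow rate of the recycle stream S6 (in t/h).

Overall K2CO3 balance (none leaves overhead): K2CO3 in fresh feed = K2CO3 in product, i.e. 2127×0.291 = (1−0.253)·S4·0.640.
S4 = 618.96/(0.640×0.747) = 1294.7 t/h.
Recycle S6 = 0.253×1294.7 = 327.55 t/h.

327.6 t/h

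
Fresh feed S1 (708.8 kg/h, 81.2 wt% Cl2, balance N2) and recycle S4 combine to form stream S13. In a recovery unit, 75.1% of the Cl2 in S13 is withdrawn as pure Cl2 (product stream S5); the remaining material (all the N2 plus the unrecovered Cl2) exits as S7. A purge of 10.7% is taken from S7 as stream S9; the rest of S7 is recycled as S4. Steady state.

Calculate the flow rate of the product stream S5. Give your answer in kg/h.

Cl2 in S13: m_A = 708.8×0.812 + (1−0.107)·(1−0.751)·m_A, so m_A = 575.55/0.7776 = 740.12 kg/h.
Product S5 = 0.751×740.12 = 555.83 kg/h.

555.8 kg/h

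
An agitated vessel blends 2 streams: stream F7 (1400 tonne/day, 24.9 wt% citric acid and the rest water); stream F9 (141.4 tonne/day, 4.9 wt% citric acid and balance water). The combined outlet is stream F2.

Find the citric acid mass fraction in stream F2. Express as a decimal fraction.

0.231

Total flow out = 1400 + 141.4 = 1541.4 tonne/day.
citric acid in = 1400×0.249 + 141.4×0.049 = 355.53 tonne/day.
citric acid mass fraction in F2 = 355.53/1541.4 = 0.231.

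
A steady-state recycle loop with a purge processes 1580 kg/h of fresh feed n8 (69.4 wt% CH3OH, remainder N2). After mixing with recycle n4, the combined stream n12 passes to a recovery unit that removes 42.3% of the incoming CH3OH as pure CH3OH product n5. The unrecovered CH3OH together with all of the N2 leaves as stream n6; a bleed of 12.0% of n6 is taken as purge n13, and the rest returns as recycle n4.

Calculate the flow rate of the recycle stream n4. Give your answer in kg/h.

N2 enters only via n8 and leaves only via the purge: 1580×0.306 = 0.120×(N2 in n6), and the recovery unit passes all N2, so N2 in n12 = N2 in n6 = 4029 kg/h.
CH3OH in n12: m_A = 1580×0.694 + (1−0.120)·(1−0.423)·m_A, so m_A = 1096.5/0.4922 = 2227.6 kg/h.
n6 = (1−0.423)×2227.6 + 4029 = 5314.3 kg/h.
Recycle n4 = (1−0.120)×5314.3 = 4676.6 kg/h.

4677 kg/h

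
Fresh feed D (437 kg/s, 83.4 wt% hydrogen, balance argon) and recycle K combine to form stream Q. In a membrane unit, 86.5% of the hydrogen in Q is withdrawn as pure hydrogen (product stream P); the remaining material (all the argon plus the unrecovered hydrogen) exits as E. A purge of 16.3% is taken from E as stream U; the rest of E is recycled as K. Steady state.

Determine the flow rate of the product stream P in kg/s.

355.4 kg/s

hydrogen in Q: m_A = 437×0.834 + (1−0.163)·(1−0.865)·m_A, so m_A = 364.46/0.8870 = 410.89 kg/s.
Product P = 0.865×410.89 = 355.42 kg/s.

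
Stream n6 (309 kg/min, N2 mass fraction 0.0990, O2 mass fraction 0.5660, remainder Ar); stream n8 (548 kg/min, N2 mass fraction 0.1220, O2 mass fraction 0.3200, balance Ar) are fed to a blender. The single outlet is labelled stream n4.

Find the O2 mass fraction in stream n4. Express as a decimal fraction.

0.4087

Total flow out = 309 + 548 = 857 kg/min.
O2 in = 309×0.566 + 548×0.320 = 350.25 kg/min.
O2 mass fraction in n4 = 350.25/857 = 0.4087.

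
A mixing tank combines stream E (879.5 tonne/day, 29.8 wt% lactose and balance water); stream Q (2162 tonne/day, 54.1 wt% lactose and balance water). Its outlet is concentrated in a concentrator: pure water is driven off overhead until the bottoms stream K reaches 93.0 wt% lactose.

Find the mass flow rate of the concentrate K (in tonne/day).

1539 tonne/day

lactose entering = 879.5×0.298 + 2162×0.541 = 1431.7 tonne/day.
All lactose reports to K, so K = 1431.7/0.930 = 1539.5 tonne/day.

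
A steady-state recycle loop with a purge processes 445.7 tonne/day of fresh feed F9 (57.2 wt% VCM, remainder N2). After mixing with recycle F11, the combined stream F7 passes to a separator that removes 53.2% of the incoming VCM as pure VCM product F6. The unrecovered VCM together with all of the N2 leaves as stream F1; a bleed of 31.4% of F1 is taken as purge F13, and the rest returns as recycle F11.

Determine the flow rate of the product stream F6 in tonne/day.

VCM in F7: m_A = 445.7×0.572 + (1−0.314)·(1−0.532)·m_A, so m_A = 254.94/0.6790 = 375.49 tonne/day.
Product F6 = 0.532×375.49 = 199.76 tonne/day.

199.8 tonne/day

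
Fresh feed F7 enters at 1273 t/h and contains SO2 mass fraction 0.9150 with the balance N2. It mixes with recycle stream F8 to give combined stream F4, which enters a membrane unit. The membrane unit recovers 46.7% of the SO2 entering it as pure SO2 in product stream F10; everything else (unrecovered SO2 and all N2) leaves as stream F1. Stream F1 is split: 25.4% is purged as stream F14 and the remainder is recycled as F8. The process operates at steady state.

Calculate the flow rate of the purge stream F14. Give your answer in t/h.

N2 enters only via F7 and leaves only via the purge: 1273×0.085 = 0.254×(N2 in F1), and the membrane unit passes all N2, so N2 in F4 = N2 in F1 = 426 t/h.
SO2 in F4: m_A = 1273×0.915 + (1−0.254)·(1−0.467)·m_A, so m_A = 1164.8/0.6024 = 1933.6 t/h.
F1 = (1−0.467)×1933.6 + 426 = 1456.6 t/h.
Purge F14 = 0.254×1456.6 = 369.99 t/h.

370 t/h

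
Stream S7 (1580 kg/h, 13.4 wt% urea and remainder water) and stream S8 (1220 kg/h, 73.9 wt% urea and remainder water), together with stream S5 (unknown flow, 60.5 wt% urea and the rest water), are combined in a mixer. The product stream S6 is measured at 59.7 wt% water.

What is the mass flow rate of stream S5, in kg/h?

Let S5 be the unknown flow. Total out = 2800 + S5.
water balance: 1686.7 + 0.395·S5 = 0.597·(2800 + S5)
(0.395 − 0.597)·S5 = 0.597×2800 − 1686.7 = -15.1
S5 = -15.1 / -0.202 = 74.752 kg/h

74.75 kg/h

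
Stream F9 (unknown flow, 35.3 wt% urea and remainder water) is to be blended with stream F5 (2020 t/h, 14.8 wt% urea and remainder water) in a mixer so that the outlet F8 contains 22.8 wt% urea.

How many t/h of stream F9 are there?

Let F9 be the unknown flow. Total out = 2020 + F9.
urea balance: 298.96 + 0.353·F9 = 0.228·(2020 + F9)
(0.353 − 0.228)·F9 = 0.228×2020 − 298.96 = 161.6
F9 = 161.6 / 0.125 = 1292.8 t/h

1293 t/h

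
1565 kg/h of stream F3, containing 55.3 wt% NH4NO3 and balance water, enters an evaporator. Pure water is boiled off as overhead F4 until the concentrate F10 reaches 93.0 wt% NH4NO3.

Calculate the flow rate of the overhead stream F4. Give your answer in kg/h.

NH4NO3 is conserved: 1565×0.553 = 865.45 kg/h all reports to the concentrate.
Concentrate = 865.45/(target fraction) = 930.59 kg/h.
Overhead = 1565 − 930.59 = 634.41 kg/h.

634.4 kg/h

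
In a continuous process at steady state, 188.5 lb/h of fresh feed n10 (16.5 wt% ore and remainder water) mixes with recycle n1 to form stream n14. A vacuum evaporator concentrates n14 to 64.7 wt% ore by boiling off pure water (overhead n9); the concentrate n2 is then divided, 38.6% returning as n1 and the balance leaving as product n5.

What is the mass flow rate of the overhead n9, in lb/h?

140.4 lb/h

Overall ore balance (none leaves overhead): ore in fresh feed = ore in product, i.e. 188.5×0.165 = (1−0.386)·n2·0.647.
n2 = 31.103/(0.647×0.614) = 78.293 lb/h.
Recycle n1 = 0.386×78.293 = 30.221 lb/h.
Combined feed n14 = 188.5 + 30.221 = 218.72 lb/h.
Overhead n9 = n14 − n2 = 218.72 − 78.293 = 140.43 lb/h.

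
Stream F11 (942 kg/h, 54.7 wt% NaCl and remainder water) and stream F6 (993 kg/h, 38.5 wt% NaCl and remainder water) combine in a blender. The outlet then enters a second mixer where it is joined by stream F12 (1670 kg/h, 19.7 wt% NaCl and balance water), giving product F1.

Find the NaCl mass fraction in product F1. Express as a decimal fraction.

0.340

Overall, product flow = 3605 kg/h.
NaCl in = 942×0.547 + 993×0.385 + 1670×0.197 = 1226.6 kg/h.
NaCl fraction in F1 = 0.340.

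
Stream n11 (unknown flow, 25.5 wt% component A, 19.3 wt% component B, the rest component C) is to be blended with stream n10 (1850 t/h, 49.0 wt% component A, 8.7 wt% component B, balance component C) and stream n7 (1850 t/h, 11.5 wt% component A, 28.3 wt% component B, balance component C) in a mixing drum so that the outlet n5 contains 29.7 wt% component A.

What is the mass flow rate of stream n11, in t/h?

484.5 t/h

Let n11 be the unknown flow. Total out = 3700 + n11.
component A balance: 1119.2 + 0.255·n11 = 0.297·(3700 + n11)
(0.255 − 0.297)·n11 = 0.297×3700 − 1119.2 = -20.35
n11 = -20.35 / -0.042 = 484.52 t/h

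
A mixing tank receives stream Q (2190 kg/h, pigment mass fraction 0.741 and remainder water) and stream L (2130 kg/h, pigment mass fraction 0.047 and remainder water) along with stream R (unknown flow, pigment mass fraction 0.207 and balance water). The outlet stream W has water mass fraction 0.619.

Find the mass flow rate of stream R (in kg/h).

Let R be the unknown flow. Total out = 4320 + R.
water balance: 2597.1 + 0.793·R = 0.619·(4320 + R)
(0.793 − 0.619)·R = 0.619×4320 − 2597.1 = 76.98
R = 76.98 / 0.174 = 442.41 kg/h

442.4 kg/h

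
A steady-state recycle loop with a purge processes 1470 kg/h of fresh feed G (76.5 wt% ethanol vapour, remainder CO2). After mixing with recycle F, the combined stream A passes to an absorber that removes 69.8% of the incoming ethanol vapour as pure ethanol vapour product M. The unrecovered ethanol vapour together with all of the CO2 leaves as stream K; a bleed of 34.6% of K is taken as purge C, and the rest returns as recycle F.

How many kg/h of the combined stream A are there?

CO2 enters only via G and leaves only via the purge: 1470×0.235 = 0.346×(CO2 in K), and the absorber passes all CO2, so CO2 in A = CO2 in K = 998.41 kg/h.
ethanol vapour in A: m_A = 1470×0.765 + (1−0.346)·(1−0.698)·m_A, so m_A = 1124.5/0.8025 = 1401.3 kg/h.
A = 1401.3 + 998.41 = 2399.7 kg/h.

2400 kg/h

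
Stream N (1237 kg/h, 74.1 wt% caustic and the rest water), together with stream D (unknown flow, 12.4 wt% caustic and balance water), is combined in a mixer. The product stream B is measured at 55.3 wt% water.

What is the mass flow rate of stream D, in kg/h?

1126 kg/h

Let D be the unknown flow. Total out = 1237 + D.
water balance: 320.38 + 0.876·D = 0.553·(1237 + D)
(0.876 − 0.553)·D = 0.553×1237 − 320.38 = 363.68
D = 363.68 / 0.323 = 1125.9 kg/h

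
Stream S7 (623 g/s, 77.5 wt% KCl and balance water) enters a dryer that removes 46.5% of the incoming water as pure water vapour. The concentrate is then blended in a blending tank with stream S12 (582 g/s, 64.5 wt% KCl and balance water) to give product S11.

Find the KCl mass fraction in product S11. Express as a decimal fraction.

0.753

Vapour removed = 0.465×0.225×623 = 65.181 g/s; concentrate = 557.82 g/s.
KCl reaching the mixer = 482.82 (from concentrate) + 582×0.645 = 858.21 g/s.
Product flow = 557.82 + 582 = 1139.8 g/s; KCl fraction = 0.753.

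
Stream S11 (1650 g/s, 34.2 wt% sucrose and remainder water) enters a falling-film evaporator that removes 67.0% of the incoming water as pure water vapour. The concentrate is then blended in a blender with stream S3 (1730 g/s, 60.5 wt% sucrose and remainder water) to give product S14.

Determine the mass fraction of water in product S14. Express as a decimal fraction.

Vapour removed = 0.670×0.658×1650 = 727.42 g/s; concentrate = 922.58 g/s.
water reaching the mixer = 358.28 (from concentrate) + 1730×0.395 = 1041.6 g/s.
Product flow = 922.58 + 1730 = 2652.6 g/s; water fraction = 0.393.

0.393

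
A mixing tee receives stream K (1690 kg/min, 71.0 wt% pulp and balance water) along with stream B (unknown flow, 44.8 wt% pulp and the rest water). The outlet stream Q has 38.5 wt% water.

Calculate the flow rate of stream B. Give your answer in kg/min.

Let B be the unknown flow. Total out = 1690 + B.
water balance: 490.1 + 0.552·B = 0.385·(1690 + B)
(0.552 − 0.385)·B = 0.385×1690 − 490.1 = 160.55
B = 160.55 / 0.167 = 961.38 kg/min

961.4 kg/min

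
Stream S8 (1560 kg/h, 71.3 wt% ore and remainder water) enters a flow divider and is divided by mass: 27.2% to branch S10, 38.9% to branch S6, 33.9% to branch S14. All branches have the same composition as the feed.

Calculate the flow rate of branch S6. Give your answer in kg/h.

Branch S6 flow = 0.389×1560 = 606.84 kg/h.

606.8 kg/h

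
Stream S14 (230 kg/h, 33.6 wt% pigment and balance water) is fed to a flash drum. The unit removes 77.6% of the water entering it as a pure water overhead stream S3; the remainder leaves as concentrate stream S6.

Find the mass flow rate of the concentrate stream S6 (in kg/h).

111.5 kg/h

water entering = 230×0.664 = 152.72 kg/h; overhead removed = 0.776×152.72 = 118.51 kg/h.
Concentrate = 230 − 118.51 = 111.49 kg/h.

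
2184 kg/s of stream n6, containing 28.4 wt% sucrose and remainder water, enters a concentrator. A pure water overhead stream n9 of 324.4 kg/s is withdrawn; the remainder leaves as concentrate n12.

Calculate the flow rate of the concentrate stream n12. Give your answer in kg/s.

1860 kg/s

Concentrate = 2184 − 324.4 = 1859.6 kg/s.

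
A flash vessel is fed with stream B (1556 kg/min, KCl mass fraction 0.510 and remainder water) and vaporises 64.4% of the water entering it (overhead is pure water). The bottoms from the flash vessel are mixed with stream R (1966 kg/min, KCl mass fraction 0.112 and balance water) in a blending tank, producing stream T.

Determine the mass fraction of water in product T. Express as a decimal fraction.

Vapour removed = 0.644×0.490×1556 = 491.01 kg/min; concentrate = 1065 kg/min.
water reaching the mixer = 271.43 (from concentrate) + 1966×0.888 = 2017.2 kg/min.
Product flow = 1065 + 1966 = 3031 kg/min; water fraction = 0.666.

0.666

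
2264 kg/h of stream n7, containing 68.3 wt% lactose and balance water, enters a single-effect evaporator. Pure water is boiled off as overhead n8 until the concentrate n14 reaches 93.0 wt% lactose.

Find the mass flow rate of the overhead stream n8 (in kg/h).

601.3 kg/h

lactose is conserved: 2264×0.683 = 1546.3 kg/h all reports to the concentrate.
Concentrate = 1546.3/(target fraction) = 1662.7 kg/h.
Overhead = 2264 − 1662.7 = 601.3 kg/h.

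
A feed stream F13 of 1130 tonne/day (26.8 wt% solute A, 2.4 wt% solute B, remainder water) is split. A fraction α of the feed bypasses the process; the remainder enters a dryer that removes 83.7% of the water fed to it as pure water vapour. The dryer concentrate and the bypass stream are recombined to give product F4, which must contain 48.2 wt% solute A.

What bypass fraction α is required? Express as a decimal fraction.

All 1130×0.268 = 302.84 tonne/day of solute A reaches F4, so F4 = 302.84/0.482 = 628.3 tonne/day and vapour = 501.7 tonne/day.
The evaporator receives (1−α)·1130 of feed at 0.708 water and removes 0.837 of that water:
0.837×0.708×(1−α)×1130 = 501.7
(1−α) = 501.7/669.63 = 0.7492;  α = 0.2508.

0.251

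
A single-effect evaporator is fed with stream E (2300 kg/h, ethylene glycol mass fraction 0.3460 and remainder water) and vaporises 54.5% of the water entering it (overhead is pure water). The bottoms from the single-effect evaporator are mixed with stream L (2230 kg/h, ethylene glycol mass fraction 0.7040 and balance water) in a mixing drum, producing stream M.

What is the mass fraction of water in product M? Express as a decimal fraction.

Vapour removed = 0.545×0.654×2300 = 819.79 kg/h; concentrate = 1480.2 kg/h.
water reaching the mixer = 684.41 (from concentrate) + 2230×0.296 = 1344.5 kg/h.
Product flow = 1480.2 + 2230 = 3710.2 kg/h; water fraction = 0.3624.

0.3624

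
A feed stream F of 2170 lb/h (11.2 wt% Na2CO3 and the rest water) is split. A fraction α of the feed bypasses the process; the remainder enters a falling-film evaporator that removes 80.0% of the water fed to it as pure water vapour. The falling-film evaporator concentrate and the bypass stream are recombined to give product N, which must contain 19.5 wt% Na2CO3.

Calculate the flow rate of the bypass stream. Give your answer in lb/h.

869.8 lb/h

All 2170×0.112 = 243.04 lb/h of Na2CO3 reaches N, so N = 243.04/0.195 = 1246.4 lb/h and vapour = 923.64 lb/h.
The evaporator receives (1−α)·2170 of feed at 0.888 water and removes 0.800 of that water:
0.800×0.888×(1−α)×2170 = 923.64
(1−α) = 923.64/1541.6 = 0.5992;  α = 0.4008.
Bypass flow = 0.4008×2170 = 869.83 lb/h.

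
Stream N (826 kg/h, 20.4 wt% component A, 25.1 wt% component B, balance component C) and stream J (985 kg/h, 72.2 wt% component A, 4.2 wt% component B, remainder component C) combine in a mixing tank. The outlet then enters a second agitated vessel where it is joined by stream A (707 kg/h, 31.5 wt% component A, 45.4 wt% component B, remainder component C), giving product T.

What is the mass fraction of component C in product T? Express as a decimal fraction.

Overall, product flow = 2518 kg/h.
component C in = 826×0.545 + 985×0.236 + 707×0.231 = 845.95 kg/h.
component C fraction in T = 0.3360.

0.3360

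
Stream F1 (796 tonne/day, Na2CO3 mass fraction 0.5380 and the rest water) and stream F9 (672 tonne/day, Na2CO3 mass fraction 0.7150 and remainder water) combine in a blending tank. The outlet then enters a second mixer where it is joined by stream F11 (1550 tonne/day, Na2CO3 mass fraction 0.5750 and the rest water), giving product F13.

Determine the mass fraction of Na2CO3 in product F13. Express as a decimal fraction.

0.5964

Overall, product flow = 3018 tonne/day.
Na2CO3 in = 796×0.538 + 672×0.715 + 1550×0.575 = 1800 tonne/day.
Na2CO3 fraction in F13 = 0.5964.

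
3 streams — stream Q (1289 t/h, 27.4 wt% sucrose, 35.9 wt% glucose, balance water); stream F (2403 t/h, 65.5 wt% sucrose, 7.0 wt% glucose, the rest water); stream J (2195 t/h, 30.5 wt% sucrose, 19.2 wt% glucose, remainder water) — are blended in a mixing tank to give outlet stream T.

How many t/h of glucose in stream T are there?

glucose out = glucose in = 1289×0.359 + 2403×0.070 + 2195×0.192 = 1052.4 t/h.

1052 t/h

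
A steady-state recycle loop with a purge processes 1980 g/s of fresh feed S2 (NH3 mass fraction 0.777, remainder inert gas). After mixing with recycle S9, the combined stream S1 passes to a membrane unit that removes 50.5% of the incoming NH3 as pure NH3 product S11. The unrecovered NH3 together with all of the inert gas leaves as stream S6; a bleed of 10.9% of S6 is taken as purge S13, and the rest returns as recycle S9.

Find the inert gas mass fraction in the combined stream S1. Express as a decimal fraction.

0.595

inert gas enters only via S2 and leaves only via the purge: 1980×0.223 = 0.109×(inert gas in S6), and the membrane unit passes all inert gas, so inert gas in S1 = inert gas in S6 = 4050.8 g/s.
NH3 in S1: m_A = 1980×0.777 + (1−0.109)·(1−0.505)·m_A, so m_A = 1538.5/0.5590 = 2752.4 g/s.
S1 = 2752.4 + 4050.8 = 6803.2 g/s.
inert gas fraction in S1 = 4050.8/6803.2 = 0.595.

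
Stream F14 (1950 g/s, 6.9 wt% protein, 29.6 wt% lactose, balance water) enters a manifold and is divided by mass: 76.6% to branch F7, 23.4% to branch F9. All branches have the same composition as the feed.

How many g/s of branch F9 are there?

Branch F9 flow = 0.234×1950 = 456.3 g/s.

456.3 g/s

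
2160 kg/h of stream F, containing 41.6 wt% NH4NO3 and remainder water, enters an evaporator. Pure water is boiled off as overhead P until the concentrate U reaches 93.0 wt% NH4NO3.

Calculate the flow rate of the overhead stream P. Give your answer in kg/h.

1194 kg/h

NH4NO3 is conserved: 2160×0.416 = 898.56 kg/h all reports to the concentrate.
Concentrate = 898.56/(target fraction) = 966.19 kg/h.
Overhead = 2160 − 966.19 = 1193.8 kg/h.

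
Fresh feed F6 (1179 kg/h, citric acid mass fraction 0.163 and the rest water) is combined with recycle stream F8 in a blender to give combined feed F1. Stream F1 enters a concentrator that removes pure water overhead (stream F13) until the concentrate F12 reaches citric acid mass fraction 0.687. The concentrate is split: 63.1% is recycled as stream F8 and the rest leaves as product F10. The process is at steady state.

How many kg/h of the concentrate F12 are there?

Overall citric acid balance (none leaves overhead): citric acid in fresh feed = citric acid in product, i.e. 1179×0.163 = (1−0.631)·F12·0.687.
F12 = 192.18/(0.687×0.369) = 758.09 kg/h.

758.1 kg/h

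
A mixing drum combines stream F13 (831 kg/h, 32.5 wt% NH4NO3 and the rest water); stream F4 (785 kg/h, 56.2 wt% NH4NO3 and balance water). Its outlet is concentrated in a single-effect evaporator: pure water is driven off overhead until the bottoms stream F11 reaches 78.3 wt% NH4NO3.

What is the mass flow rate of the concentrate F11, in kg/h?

908.4 kg/h

NH4NO3 entering = 831×0.325 + 785×0.562 = 711.25 kg/h.
All NH4NO3 reports to F11, so F11 = 711.25/0.783 = 908.36 kg/h.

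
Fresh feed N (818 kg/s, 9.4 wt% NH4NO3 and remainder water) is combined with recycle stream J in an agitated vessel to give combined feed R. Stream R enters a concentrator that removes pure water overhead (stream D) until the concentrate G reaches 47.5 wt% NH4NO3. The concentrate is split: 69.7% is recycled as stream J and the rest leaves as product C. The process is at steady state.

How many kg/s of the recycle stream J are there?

Overall NH4NO3 balance (none leaves overhead): NH4NO3 in fresh feed = NH4NO3 in product, i.e. 818×0.094 = (1−0.697)·G·0.475.
G = 76.892/(0.475×0.303) = 534.25 kg/s.
Recycle J = 0.697×534.25 = 372.37 kg/s.

372.4 kg/s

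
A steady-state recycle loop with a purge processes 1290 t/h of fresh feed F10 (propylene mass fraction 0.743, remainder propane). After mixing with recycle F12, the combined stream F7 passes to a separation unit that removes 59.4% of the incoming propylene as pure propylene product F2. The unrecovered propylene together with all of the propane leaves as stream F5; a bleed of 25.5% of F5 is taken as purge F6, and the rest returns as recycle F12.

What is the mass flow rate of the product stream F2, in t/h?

propylene in F7: m_A = 1290×0.743 + (1−0.255)·(1−0.594)·m_A, so m_A = 958.47/0.6975 = 1374.1 t/h.
Product F2 = 0.594×1374.1 = 816.21 t/h.

816.2 t/h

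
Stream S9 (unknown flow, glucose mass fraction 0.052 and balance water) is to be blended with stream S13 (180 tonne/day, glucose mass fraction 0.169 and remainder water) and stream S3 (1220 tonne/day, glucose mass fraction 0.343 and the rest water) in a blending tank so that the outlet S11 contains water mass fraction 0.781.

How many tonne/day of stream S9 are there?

852 tonne/day

Let S9 be the unknown flow. Total out = 1400 + S9.
water balance: 951.12 + 0.948·S9 = 0.781·(1400 + S9)
(0.948 − 0.781)·S9 = 0.781×1400 − 951.12 = 142.28
S9 = 142.28 / 0.167 = 851.98 tonne/day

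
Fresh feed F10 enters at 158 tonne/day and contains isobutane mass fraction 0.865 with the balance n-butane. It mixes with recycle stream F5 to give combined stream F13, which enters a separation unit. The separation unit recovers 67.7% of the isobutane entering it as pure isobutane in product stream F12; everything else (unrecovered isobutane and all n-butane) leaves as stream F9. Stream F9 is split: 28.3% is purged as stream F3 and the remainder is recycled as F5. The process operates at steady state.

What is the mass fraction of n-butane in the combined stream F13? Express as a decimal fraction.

0.298

n-butane enters only via F10 and leaves only via the purge: 158×0.135 = 0.283×(n-butane in F9), and the separation unit passes all n-butane, so n-butane in F13 = n-butane in F9 = 75.371 tonne/day.
isobutane in F13: m_A = 158×0.865 + (1−0.283)·(1−0.677)·m_A, so m_A = 136.67/0.7684 = 177.86 tonne/day.
F13 = 177.86 + 75.371 = 253.23 tonne/day.
n-butane fraction in F13 = 75.371/253.23 = 0.298.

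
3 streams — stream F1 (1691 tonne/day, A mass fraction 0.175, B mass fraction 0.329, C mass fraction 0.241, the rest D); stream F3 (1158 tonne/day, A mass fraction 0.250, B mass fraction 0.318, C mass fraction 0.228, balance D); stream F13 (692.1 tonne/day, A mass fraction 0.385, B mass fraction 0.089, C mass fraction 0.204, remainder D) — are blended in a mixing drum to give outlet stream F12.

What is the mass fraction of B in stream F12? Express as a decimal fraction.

Total flow out = 1691 + 1158 + 692.1 = 3541.1 tonne/day.
B in = 1691×0.329 + 1158×0.318 + 692.1×0.089 = 986.18 tonne/day.
B mass fraction in F12 = 986.18/3541.1 = 0.278.

0.278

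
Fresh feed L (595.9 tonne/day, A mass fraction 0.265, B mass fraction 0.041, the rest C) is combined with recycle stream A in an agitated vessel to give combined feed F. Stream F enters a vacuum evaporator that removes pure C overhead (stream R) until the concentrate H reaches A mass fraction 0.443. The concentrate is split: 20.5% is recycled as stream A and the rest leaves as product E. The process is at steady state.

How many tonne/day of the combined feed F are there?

687.8 tonne/day

Overall A balance (none leaves overhead): A in fresh feed = A in product, i.e. 595.9×0.265 = (1−0.205)·H·0.443.
H = 157.91/(0.443×0.795) = 448.38 tonne/day.
Recycle A = 0.205×448.38 = 91.918 tonne/day.
Combined feed F = 595.9 + 91.918 = 687.82 tonne/day.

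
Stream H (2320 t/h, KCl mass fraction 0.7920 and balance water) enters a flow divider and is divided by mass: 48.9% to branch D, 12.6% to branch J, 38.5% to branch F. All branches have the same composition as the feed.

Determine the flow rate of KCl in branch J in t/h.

Branch J total = 0.126×2320 = 292.32 t/h.
KCl in J = 0.792×292.32 = 231.52 t/h.

231.5 t/h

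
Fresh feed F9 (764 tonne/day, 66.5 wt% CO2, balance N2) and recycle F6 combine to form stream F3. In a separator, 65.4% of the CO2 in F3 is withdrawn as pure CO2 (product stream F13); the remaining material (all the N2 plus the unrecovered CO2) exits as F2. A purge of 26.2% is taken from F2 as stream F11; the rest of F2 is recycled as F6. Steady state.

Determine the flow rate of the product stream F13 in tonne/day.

446.2 tonne/day

CO2 in F3: m_A = 764×0.665 + (1−0.262)·(1−0.654)·m_A, so m_A = 508.06/0.7447 = 682.28 tonne/day.
Product F13 = 0.654×682.28 = 446.21 tonne/day.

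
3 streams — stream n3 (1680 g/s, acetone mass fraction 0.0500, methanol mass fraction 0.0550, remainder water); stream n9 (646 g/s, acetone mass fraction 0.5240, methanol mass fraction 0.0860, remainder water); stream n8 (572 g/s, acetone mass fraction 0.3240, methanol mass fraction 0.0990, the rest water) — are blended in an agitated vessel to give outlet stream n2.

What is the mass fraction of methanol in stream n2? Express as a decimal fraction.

Total flow out = 1680 + 646 + 572 = 2898 g/s.
methanol in = 1680×0.055 + 646×0.086 + 572×0.099 = 204.58 g/s.
methanol mass fraction in n2 = 204.58/2898 = 0.0706.

0.0706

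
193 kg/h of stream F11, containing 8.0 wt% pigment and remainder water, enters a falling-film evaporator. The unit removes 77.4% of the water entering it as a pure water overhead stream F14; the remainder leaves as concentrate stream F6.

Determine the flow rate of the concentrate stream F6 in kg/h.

55.57 kg/h

water entering = 193×0.920 = 177.56 kg/h; overhead removed = 0.774×177.56 = 137.43 kg/h.
Concentrate = 193 − 137.43 = 55.569 kg/h.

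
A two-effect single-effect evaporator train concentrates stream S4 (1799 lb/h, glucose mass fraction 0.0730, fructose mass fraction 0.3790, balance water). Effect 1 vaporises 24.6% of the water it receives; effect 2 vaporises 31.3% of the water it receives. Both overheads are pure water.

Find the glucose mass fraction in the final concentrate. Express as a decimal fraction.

0.0992

water in feed = 1799×0.548 = 985.85 lb/h.
After stage 1: water left = (1−0.246)×985.85 = 743.33; stream total = 1556.5 lb/h.
After stage 2: water left = (1−0.313)×743.33 = 510.67; final concentrate = 1323.8 lb/h.
glucose fraction = 131.33/1323.8 = 0.0992.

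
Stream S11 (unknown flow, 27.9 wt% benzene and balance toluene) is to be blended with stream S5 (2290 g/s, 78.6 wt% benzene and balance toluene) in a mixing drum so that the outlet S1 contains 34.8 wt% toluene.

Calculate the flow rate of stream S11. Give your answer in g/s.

Let S11 be the unknown flow. Total out = 2290 + S11.
toluene balance: 490.06 + 0.721·S11 = 0.348·(2290 + S11)
(0.721 − 0.348)·S11 = 0.348×2290 − 490.06 = 306.86
S11 = 306.86 / 0.373 = 822.68 g/s

822.7 g/s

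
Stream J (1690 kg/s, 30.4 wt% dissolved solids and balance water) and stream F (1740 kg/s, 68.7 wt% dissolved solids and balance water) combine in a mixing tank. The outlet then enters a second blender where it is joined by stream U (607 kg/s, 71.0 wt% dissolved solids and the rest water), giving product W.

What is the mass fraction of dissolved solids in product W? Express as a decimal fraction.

0.530

Overall, product flow = 4037 kg/s.
dissolved solids in = 1690×0.304 + 1740×0.687 + 607×0.710 = 2140.1 kg/s.
dissolved solids fraction in W = 0.530.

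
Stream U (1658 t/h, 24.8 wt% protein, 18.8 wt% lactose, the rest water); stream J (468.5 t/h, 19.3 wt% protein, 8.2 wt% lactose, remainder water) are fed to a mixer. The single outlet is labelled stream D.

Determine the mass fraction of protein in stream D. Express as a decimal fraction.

Total flow out = 1658 + 468.5 = 2126.5 t/h.
protein in = 1658×0.248 + 468.5×0.193 = 501.6 t/h.
protein mass fraction in D = 501.6/2126.5 = 0.236.

0.236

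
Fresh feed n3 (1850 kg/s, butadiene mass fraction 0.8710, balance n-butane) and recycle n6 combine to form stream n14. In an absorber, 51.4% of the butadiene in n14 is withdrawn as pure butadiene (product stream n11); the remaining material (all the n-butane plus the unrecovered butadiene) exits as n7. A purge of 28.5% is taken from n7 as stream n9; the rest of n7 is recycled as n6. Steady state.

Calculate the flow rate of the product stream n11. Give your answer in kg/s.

butadiene in n14: m_A = 1850×0.871 + (1−0.285)·(1−0.514)·m_A, so m_A = 1611.3/0.6525 = 2469.5 kg/s.
Product n11 = 0.514×2469.5 = 1269.3 kg/s.

1269 kg/s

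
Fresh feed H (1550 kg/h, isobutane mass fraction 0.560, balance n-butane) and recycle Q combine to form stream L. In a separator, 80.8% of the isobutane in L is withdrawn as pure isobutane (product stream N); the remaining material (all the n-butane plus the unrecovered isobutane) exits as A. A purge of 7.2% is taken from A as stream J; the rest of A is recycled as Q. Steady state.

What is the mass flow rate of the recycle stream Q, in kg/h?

n-butane enters only via H and leaves only via the purge: 1550×0.440 = 0.072×(n-butane in A), and the separator passes all n-butane, so n-butane in L = n-butane in A = 9472.2 kg/h.
isobutane in L: m_A = 1550×0.560 + (1−0.072)·(1−0.808)·m_A, so m_A = 868/0.8218 = 1056.2 kg/h.
A = (1−0.808)×1056.2 + 9472.2 = 9675 kg/h.
Recycle Q = (1−0.072)×9675 = 8978.4 kg/h.

8978 kg/h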